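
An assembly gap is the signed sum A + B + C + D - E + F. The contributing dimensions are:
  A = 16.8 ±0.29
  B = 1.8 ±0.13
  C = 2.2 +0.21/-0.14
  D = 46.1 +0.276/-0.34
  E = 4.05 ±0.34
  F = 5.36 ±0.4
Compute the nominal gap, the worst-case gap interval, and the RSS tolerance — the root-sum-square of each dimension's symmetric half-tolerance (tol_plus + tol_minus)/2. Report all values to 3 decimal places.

Stack each dimension's contribution:
  +A: nom +16.800 → Σnom=16.800; wc +0.290/-0.290 → slack +0.290/-0.290; half-tol=0.290, Σhalf²=0.084100
  +B: nom +1.800 → Σnom=18.600; wc +0.130/-0.130 → slack +0.420/-0.420; half-tol=0.130, Σhalf²=0.101000
  +C: nom +2.200 → Σnom=20.800; wc +0.210/-0.140 → slack +0.630/-0.560; half-tol=0.175, Σhalf²=0.131625
  +D: nom +46.100 → Σnom=66.900; wc +0.276/-0.340 → slack +0.906/-0.900; half-tol=0.308, Σhalf²=0.226489
  -E: nom -4.050 → Σnom=62.850; wc +0.340/-0.340 → slack +1.246/-1.240; half-tol=0.340, Σhalf²=0.342089
  +F: nom +5.360 → Σnom=68.210; wc +0.400/-0.400 → slack +1.646/-1.640; half-tol=0.400, Σhalf²=0.502089
Nominal = 68.210. Worst-case = [68.210 - 1.640, 68.210 + 1.646] = [66.570, 69.856]. RSS = √0.502089 = 0.709.

nominal=68.210 wc=[66.570,69.856] rss=0.709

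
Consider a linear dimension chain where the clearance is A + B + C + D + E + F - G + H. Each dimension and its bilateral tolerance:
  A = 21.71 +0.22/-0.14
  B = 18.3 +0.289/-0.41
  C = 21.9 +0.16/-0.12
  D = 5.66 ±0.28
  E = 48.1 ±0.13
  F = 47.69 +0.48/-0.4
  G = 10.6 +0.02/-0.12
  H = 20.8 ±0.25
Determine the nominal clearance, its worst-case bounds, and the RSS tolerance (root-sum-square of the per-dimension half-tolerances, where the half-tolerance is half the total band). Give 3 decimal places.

nominal=173.560 wc=[171.810,175.489] rss=0.728

Stack each dimension's contribution:
  +A: nom +21.710 → Σnom=21.710; wc +0.220/-0.140 → slack +0.220/-0.140; half-tol=0.180, Σhalf²=0.032400
  +B: nom +18.300 → Σnom=40.010; wc +0.289/-0.410 → slack +0.509/-0.550; half-tol=0.349, Σhalf²=0.154550
  +C: nom +21.900 → Σnom=61.910; wc +0.160/-0.120 → slack +0.669/-0.670; half-tol=0.140, Σhalf²=0.174150
  +D: nom +5.660 → Σnom=67.570; wc +0.280/-0.280 → slack +0.949/-0.950; half-tol=0.280, Σhalf²=0.252550
  +E: nom +48.100 → Σnom=115.670; wc +0.130/-0.130 → slack +1.079/-1.080; half-tol=0.130, Σhalf²=0.269450
  +F: nom +47.690 → Σnom=163.360; wc +0.480/-0.400 → slack +1.559/-1.480; half-tol=0.440, Σhalf²=0.463050
  -G: nom -10.600 → Σnom=152.760; wc +0.120/-0.020 → slack +1.679/-1.500; half-tol=0.070, Σhalf²=0.467950
  +H: nom +20.800 → Σnom=173.560; wc +0.250/-0.250 → slack +1.929/-1.750; half-tol=0.250, Σhalf²=0.530450
Nominal = 173.560. Worst-case = [173.560 - 1.750, 173.560 + 1.929] = [171.810, 175.489]. RSS = √0.530450 = 0.728.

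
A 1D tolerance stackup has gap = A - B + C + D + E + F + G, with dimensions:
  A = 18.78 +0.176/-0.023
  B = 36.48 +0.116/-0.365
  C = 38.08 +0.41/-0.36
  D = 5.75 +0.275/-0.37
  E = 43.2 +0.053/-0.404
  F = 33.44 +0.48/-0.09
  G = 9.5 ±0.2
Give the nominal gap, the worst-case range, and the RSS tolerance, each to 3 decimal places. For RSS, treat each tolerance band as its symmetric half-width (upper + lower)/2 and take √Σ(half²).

nominal=112.270 wc=[110.707,114.229] rss=0.702

Stack each dimension's contribution:
  +A: nom +18.780 → Σnom=18.780; wc +0.176/-0.023 → slack +0.176/-0.023; half-tol=0.099, Σhalf²=0.009900
  -B: nom -36.480 → Σnom=-17.700; wc +0.365/-0.116 → slack +0.541/-0.139; half-tol=0.240, Σhalf²=0.067740
  +C: nom +38.080 → Σnom=20.380; wc +0.410/-0.360 → slack +0.951/-0.499; half-tol=0.385, Σhalf²=0.215965
  +D: nom +5.750 → Σnom=26.130; wc +0.275/-0.370 → slack +1.226/-0.869; half-tol=0.323, Σhalf²=0.319972
  +E: nom +43.200 → Σnom=69.330; wc +0.053/-0.404 → slack +1.279/-1.273; half-tol=0.229, Σhalf²=0.372184
  +F: nom +33.440 → Σnom=102.770; wc +0.480/-0.090 → slack +1.759/-1.363; half-tol=0.285, Σhalf²=0.453409
  +G: nom +9.500 → Σnom=112.270; wc +0.200/-0.200 → slack +1.959/-1.563; half-tol=0.200, Σhalf²=0.493409
Nominal = 112.270. Worst-case = [112.270 - 1.563, 112.270 + 1.959] = [110.707, 114.229]. RSS = √0.493409 = 0.702.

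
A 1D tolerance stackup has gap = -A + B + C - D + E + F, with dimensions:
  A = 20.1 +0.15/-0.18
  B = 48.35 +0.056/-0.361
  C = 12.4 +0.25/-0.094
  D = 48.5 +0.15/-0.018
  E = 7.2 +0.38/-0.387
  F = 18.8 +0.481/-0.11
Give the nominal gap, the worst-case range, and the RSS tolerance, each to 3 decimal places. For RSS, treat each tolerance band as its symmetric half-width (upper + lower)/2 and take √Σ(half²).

Stack each dimension's contribution:
  -A: nom -20.100 → Σnom=-20.100; wc +0.180/-0.150 → slack +0.180/-0.150; half-tol=0.165, Σhalf²=0.027225
  +B: nom +48.350 → Σnom=28.250; wc +0.056/-0.361 → slack +0.236/-0.511; half-tol=0.208, Σhalf²=0.070697
  +C: nom +12.400 → Σnom=40.650; wc +0.250/-0.094 → slack +0.486/-0.605; half-tol=0.172, Σhalf²=0.100281
  -D: nom -48.500 → Σnom=-7.850; wc +0.018/-0.150 → slack +0.504/-0.755; half-tol=0.084, Σhalf²=0.107337
  +E: nom +7.200 → Σnom=-0.650; wc +0.380/-0.387 → slack +0.884/-1.142; half-tol=0.384, Σhalf²=0.254410
  +F: nom +18.800 → Σnom=18.150; wc +0.481/-0.110 → slack +1.365/-1.252; half-tol=0.295, Σhalf²=0.341730
Nominal = 18.150. Worst-case = [18.150 - 1.252, 18.150 + 1.365] = [16.898, 19.515]. RSS = √0.341730 = 0.585.

nominal=18.150 wc=[16.898,19.515] rss=0.585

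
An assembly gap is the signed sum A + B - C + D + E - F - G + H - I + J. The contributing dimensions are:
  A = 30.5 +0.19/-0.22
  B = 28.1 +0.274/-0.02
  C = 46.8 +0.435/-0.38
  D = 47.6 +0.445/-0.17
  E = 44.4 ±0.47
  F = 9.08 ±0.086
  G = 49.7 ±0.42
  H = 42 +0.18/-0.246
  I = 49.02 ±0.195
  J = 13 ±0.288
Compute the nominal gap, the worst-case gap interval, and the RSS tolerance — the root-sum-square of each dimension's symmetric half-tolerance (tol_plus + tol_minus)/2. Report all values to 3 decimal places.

Stack each dimension's contribution:
  +A: nom +30.500 → Σnom=30.500; wc +0.190/-0.220 → slack +0.190/-0.220; half-tol=0.205, Σhalf²=0.042025
  +B: nom +28.100 → Σnom=58.600; wc +0.274/-0.020 → slack +0.464/-0.240; half-tol=0.147, Σhalf²=0.063634
  -C: nom -46.800 → Σnom=11.800; wc +0.380/-0.435 → slack +0.844/-0.675; half-tol=0.407, Σhalf²=0.229690
  +D: nom +47.600 → Σnom=59.400; wc +0.445/-0.170 → slack +1.289/-0.845; half-tol=0.307, Σhalf²=0.324246
  +E: nom +44.400 → Σnom=103.800; wc +0.470/-0.470 → slack +1.759/-1.315; half-tol=0.470, Σhalf²=0.545146
  -F: nom -9.080 → Σnom=94.720; wc +0.086/-0.086 → slack +1.845/-1.401; half-tol=0.086, Σhalf²=0.552542
  -G: nom -49.700 → Σnom=45.020; wc +0.420/-0.420 → slack +2.265/-1.821; half-tol=0.420, Σhalf²=0.728942
  +H: nom +42.000 → Σnom=87.020; wc +0.180/-0.246 → slack +2.445/-2.067; half-tol=0.213, Σhalf²=0.774311
  -I: nom -49.020 → Σnom=38.000; wc +0.195/-0.195 → slack +2.640/-2.262; half-tol=0.195, Σhalf²=0.812336
  +J: nom +13.000 → Σnom=51.000; wc +0.288/-0.288 → slack +2.928/-2.550; half-tol=0.288, Σhalf²=0.895280
Nominal = 51.000. Worst-case = [51.000 - 2.550, 51.000 + 2.928] = [48.450, 53.928]. RSS = √0.895280 = 0.946.

nominal=51.000 wc=[48.450,53.928] rss=0.946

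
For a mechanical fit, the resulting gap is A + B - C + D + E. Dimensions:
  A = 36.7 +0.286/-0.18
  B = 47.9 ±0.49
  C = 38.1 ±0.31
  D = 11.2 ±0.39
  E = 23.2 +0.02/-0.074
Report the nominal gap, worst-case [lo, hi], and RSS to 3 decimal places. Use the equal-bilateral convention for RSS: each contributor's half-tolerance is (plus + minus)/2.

nominal=80.900 wc=[79.456,82.396] rss=0.738

Stack each dimension's contribution:
  +A: nom +36.700 → Σnom=36.700; wc +0.286/-0.180 → slack +0.286/-0.180; half-tol=0.233, Σhalf²=0.054289
  +B: nom +47.900 → Σnom=84.600; wc +0.490/-0.490 → slack +0.776/-0.670; half-tol=0.490, Σhalf²=0.294389
  -C: nom -38.100 → Σnom=46.500; wc +0.310/-0.310 → slack +1.086/-0.980; half-tol=0.310, Σhalf²=0.390489
  +D: nom +11.200 → Σnom=57.700; wc +0.390/-0.390 → slack +1.476/-1.370; half-tol=0.390, Σhalf²=0.542589
  +E: nom +23.200 → Σnom=80.900; wc +0.020/-0.074 → slack +1.496/-1.444; half-tol=0.047, Σhalf²=0.544798
Nominal = 80.900. Worst-case = [80.900 - 1.444, 80.900 + 1.496] = [79.456, 82.396]. RSS = √0.544798 = 0.738.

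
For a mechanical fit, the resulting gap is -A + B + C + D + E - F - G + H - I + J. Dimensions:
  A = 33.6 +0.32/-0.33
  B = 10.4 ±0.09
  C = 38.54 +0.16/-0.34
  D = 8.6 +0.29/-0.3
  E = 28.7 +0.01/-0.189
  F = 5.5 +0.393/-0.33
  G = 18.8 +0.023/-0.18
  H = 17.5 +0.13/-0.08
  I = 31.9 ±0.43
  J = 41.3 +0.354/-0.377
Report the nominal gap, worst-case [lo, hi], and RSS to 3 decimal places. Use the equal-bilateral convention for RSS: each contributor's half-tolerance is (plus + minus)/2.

Stack each dimension's contribution:
  -A: nom -33.600 → Σnom=-33.600; wc +0.330/-0.320 → slack +0.330/-0.320; half-tol=0.325, Σhalf²=0.105625
  +B: nom +10.400 → Σnom=-23.200; wc +0.090/-0.090 → slack +0.420/-0.410; half-tol=0.090, Σhalf²=0.113725
  +C: nom +38.540 → Σnom=15.340; wc +0.160/-0.340 → slack +0.580/-0.750; half-tol=0.250, Σhalf²=0.176225
  +D: nom +8.600 → Σnom=23.940; wc +0.290/-0.300 → slack +0.870/-1.050; half-tol=0.295, Σhalf²=0.263250
  +E: nom +28.700 → Σnom=52.640; wc +0.010/-0.189 → slack +0.880/-1.239; half-tol=0.100, Σhalf²=0.273150
  -F: nom -5.500 → Σnom=47.140; wc +0.330/-0.393 → slack +1.210/-1.632; half-tol=0.362, Σhalf²=0.403833
  -G: nom -18.800 → Σnom=28.340; wc +0.180/-0.023 → slack +1.390/-1.655; half-tol=0.101, Σhalf²=0.414135
  +H: nom +17.500 → Σnom=45.840; wc +0.130/-0.080 → slack +1.520/-1.735; half-tol=0.105, Σhalf²=0.425160
  -I: nom -31.900 → Σnom=13.940; wc +0.430/-0.430 → slack +1.950/-2.165; half-tol=0.430, Σhalf²=0.610060
  +J: nom +41.300 → Σnom=55.240; wc +0.354/-0.377 → slack +2.304/-2.542; half-tol=0.365, Σhalf²=0.743650
Nominal = 55.240. Worst-case = [55.240 - 2.542, 55.240 + 2.304] = [52.698, 57.544]. RSS = √0.743650 = 0.862.

nominal=55.240 wc=[52.698,57.544] rss=0.862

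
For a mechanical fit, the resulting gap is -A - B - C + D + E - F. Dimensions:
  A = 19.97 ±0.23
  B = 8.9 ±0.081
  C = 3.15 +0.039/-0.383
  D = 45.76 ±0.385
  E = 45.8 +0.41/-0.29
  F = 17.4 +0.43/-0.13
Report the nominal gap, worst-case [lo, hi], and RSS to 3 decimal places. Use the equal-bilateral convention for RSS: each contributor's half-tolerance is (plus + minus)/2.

nominal=42.140 wc=[40.685,43.759] rss=0.673

Stack each dimension's contribution:
  -A: nom -19.970 → Σnom=-19.970; wc +0.230/-0.230 → slack +0.230/-0.230; half-tol=0.230, Σhalf²=0.052900
  -B: nom -8.900 → Σnom=-28.870; wc +0.081/-0.081 → slack +0.311/-0.311; half-tol=0.081, Σhalf²=0.059461
  -C: nom -3.150 → Σnom=-32.020; wc +0.383/-0.039 → slack +0.694/-0.350; half-tol=0.211, Σhalf²=0.103982
  +D: nom +45.760 → Σnom=13.740; wc +0.385/-0.385 → slack +1.079/-0.735; half-tol=0.385, Σhalf²=0.252207
  +E: nom +45.800 → Σnom=59.540; wc +0.410/-0.290 → slack +1.489/-1.025; half-tol=0.350, Σhalf²=0.374707
  -F: nom -17.400 → Σnom=42.140; wc +0.130/-0.430 → slack +1.619/-1.455; half-tol=0.280, Σhalf²=0.453107
Nominal = 42.140. Worst-case = [42.140 - 1.455, 42.140 + 1.619] = [40.685, 43.759]. RSS = √0.453107 = 0.673.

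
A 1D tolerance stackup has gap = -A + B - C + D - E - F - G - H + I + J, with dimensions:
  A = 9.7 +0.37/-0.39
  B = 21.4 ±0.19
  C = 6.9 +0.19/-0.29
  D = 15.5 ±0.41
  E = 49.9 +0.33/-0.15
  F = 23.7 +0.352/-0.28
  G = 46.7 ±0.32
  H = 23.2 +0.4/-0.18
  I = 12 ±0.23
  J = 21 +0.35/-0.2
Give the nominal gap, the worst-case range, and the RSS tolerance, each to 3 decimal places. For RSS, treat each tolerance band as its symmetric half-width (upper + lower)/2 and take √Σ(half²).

Stack each dimension's contribution:
  -A: nom -9.700 → Σnom=-9.700; wc +0.390/-0.370 → slack +0.390/-0.370; half-tol=0.380, Σhalf²=0.144400
  +B: nom +21.400 → Σnom=11.700; wc +0.190/-0.190 → slack +0.580/-0.560; half-tol=0.190, Σhalf²=0.180500
  -C: nom -6.900 → Σnom=4.800; wc +0.290/-0.190 → slack +0.870/-0.750; half-tol=0.240, Σhalf²=0.238100
  +D: nom +15.500 → Σnom=20.300; wc +0.410/-0.410 → slack +1.280/-1.160; half-tol=0.410, Σhalf²=0.406200
  -E: nom -49.900 → Σnom=-29.600; wc +0.150/-0.330 → slack +1.430/-1.490; half-tol=0.240, Σhalf²=0.463800
  -F: nom -23.700 → Σnom=-53.300; wc +0.280/-0.352 → slack +1.710/-1.842; half-tol=0.316, Σhalf²=0.563656
  -G: nom -46.700 → Σnom=-100.000; wc +0.320/-0.320 → slack +2.030/-2.162; half-tol=0.320, Σhalf²=0.666056
  -H: nom -23.200 → Σnom=-123.200; wc +0.180/-0.400 → slack +2.210/-2.562; half-tol=0.290, Σhalf²=0.750156
  +I: nom +12.000 → Σnom=-111.200; wc +0.230/-0.230 → slack +2.440/-2.792; half-tol=0.230, Σhalf²=0.803056
  +J: nom +21.000 → Σnom=-90.200; wc +0.350/-0.200 → slack +2.790/-2.992; half-tol=0.275, Σhalf²=0.878681
Nominal = -90.200. Worst-case = [-90.200 - 2.992, -90.200 + 2.790] = [-93.192, -87.410]. RSS = √0.878681 = 0.937.

nominal=-90.200 wc=[-93.192,-87.410] rss=0.937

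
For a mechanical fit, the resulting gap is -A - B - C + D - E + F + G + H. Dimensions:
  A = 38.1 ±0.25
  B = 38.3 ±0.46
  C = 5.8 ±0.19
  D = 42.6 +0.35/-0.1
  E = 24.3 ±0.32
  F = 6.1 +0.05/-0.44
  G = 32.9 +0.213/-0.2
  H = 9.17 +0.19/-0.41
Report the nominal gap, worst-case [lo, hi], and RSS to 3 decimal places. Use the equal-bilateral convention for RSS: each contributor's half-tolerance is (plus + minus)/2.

nominal=-15.730 wc=[-18.100,-13.707] rss=0.810

Stack each dimension's contribution:
  -A: nom -38.100 → Σnom=-38.100; wc +0.250/-0.250 → slack +0.250/-0.250; half-tol=0.250, Σhalf²=0.062500
  -B: nom -38.300 → Σnom=-76.400; wc +0.460/-0.460 → slack +0.710/-0.710; half-tol=0.460, Σhalf²=0.274100
  -C: nom -5.800 → Σnom=-82.200; wc +0.190/-0.190 → slack +0.900/-0.900; half-tol=0.190, Σhalf²=0.310200
  +D: nom +42.600 → Σnom=-39.600; wc +0.350/-0.100 → slack +1.250/-1.000; half-tol=0.225, Σhalf²=0.360825
  -E: nom -24.300 → Σnom=-63.900; wc +0.320/-0.320 → slack +1.570/-1.320; half-tol=0.320, Σhalf²=0.463225
  +F: nom +6.100 → Σnom=-57.800; wc +0.050/-0.440 → slack +1.620/-1.760; half-tol=0.245, Σhalf²=0.523250
  +G: nom +32.900 → Σnom=-24.900; wc +0.213/-0.200 → slack +1.833/-1.960; half-tol=0.207, Σhalf²=0.565892
  +H: nom +9.170 → Σnom=-15.730; wc +0.190/-0.410 → slack +2.023/-2.370; half-tol=0.300, Σhalf²=0.655892
Nominal = -15.730. Worst-case = [-15.730 - 2.370, -15.730 + 2.023] = [-18.100, -13.707]. RSS = √0.655892 = 0.810.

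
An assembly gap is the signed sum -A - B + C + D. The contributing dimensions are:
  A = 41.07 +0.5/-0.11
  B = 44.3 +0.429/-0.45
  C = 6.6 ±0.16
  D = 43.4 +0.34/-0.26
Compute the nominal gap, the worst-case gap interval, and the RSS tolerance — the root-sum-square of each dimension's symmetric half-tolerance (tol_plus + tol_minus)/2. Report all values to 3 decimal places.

Stack each dimension's contribution:
  -A: nom -41.070 → Σnom=-41.070; wc +0.110/-0.500 → slack +0.110/-0.500; half-tol=0.305, Σhalf²=0.093025
  -B: nom -44.300 → Σnom=-85.370; wc +0.450/-0.429 → slack +0.560/-0.929; half-tol=0.440, Σhalf²=0.286185
  +C: nom +6.600 → Σnom=-78.770; wc +0.160/-0.160 → slack +0.720/-1.089; half-tol=0.160, Σhalf²=0.311785
  +D: nom +43.400 → Σnom=-35.370; wc +0.340/-0.260 → slack +1.060/-1.349; half-tol=0.300, Σhalf²=0.401785
Nominal = -35.370. Worst-case = [-35.370 - 1.349, -35.370 + 1.060] = [-36.719, -34.310]. RSS = √0.401785 = 0.634.

nominal=-35.370 wc=[-36.719,-34.310] rss=0.634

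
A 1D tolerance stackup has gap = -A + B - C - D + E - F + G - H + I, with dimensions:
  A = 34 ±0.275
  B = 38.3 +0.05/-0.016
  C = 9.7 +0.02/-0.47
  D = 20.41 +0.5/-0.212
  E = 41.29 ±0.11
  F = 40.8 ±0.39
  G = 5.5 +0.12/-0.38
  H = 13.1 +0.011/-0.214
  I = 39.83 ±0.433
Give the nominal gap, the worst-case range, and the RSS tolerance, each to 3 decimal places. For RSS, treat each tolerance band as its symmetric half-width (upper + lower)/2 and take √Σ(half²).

Stack each dimension's contribution:
  -A: nom -34.000 → Σnom=-34.000; wc +0.275/-0.275 → slack +0.275/-0.275; half-tol=0.275, Σhalf²=0.075625
  +B: nom +38.300 → Σnom=4.300; wc +0.050/-0.016 → slack +0.325/-0.291; half-tol=0.033, Σhalf²=0.076714
  -C: nom -9.700 → Σnom=-5.400; wc +0.470/-0.020 → slack +0.795/-0.311; half-tol=0.245, Σhalf²=0.136739
  -D: nom -20.410 → Σnom=-25.810; wc +0.212/-0.500 → slack +1.007/-0.811; half-tol=0.356, Σhalf²=0.263475
  +E: nom +41.290 → Σnom=15.480; wc +0.110/-0.110 → slack +1.117/-0.921; half-tol=0.110, Σhalf²=0.275575
  -F: nom -40.800 → Σnom=-25.320; wc +0.390/-0.390 → slack +1.507/-1.311; half-tol=0.390, Σhalf²=0.427675
  +G: nom +5.500 → Σnom=-19.820; wc +0.120/-0.380 → slack +1.627/-1.691; half-tol=0.250, Σhalf²=0.490175
  -H: nom -13.100 → Σnom=-32.920; wc +0.214/-0.011 → slack +1.841/-1.702; half-tol=0.113, Σhalf²=0.502831
  +I: nom +39.830 → Σnom=6.910; wc +0.433/-0.433 → slack +2.274/-2.135; half-tol=0.433, Σhalf²=0.690320
Nominal = 6.910. Worst-case = [6.910 - 2.135, 6.910 + 2.274] = [4.775, 9.184]. RSS = √0.690320 = 0.831.

nominal=6.910 wc=[4.775,9.184] rss=0.831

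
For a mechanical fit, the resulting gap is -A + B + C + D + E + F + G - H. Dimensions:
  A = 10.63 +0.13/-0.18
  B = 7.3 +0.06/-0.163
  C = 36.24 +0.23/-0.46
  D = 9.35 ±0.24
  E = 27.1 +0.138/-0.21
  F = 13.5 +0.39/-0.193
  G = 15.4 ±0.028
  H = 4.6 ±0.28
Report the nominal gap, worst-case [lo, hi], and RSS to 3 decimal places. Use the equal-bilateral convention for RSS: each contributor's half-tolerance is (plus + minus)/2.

Stack each dimension's contribution:
  -A: nom -10.630 → Σnom=-10.630; wc +0.180/-0.130 → slack +0.180/-0.130; half-tol=0.155, Σhalf²=0.024025
  +B: nom +7.300 → Σnom=-3.330; wc +0.060/-0.163 → slack +0.240/-0.293; half-tol=0.112, Σhalf²=0.036457
  +C: nom +36.240 → Σnom=32.910; wc +0.230/-0.460 → slack +0.470/-0.753; half-tol=0.345, Σhalf²=0.155482
  +D: nom +9.350 → Σnom=42.260; wc +0.240/-0.240 → slack +0.710/-0.993; half-tol=0.240, Σhalf²=0.213082
  +E: nom +27.100 → Σnom=69.360; wc +0.138/-0.210 → slack +0.848/-1.203; half-tol=0.174, Σhalf²=0.243358
  +F: nom +13.500 → Σnom=82.860; wc +0.390/-0.193 → slack +1.238/-1.396; half-tol=0.291, Σhalf²=0.328331
  +G: nom +15.400 → Σnom=98.260; wc +0.028/-0.028 → slack +1.266/-1.424; half-tol=0.028, Σhalf²=0.329115
  -H: nom -4.600 → Σnom=93.660; wc +0.280/-0.280 → slack +1.546/-1.704; half-tol=0.280, Σhalf²=0.407515
Nominal = 93.660. Worst-case = [93.660 - 1.704, 93.660 + 1.546] = [91.956, 95.206]. RSS = √0.407515 = 0.638.

nominal=93.660 wc=[91.956,95.206] rss=0.638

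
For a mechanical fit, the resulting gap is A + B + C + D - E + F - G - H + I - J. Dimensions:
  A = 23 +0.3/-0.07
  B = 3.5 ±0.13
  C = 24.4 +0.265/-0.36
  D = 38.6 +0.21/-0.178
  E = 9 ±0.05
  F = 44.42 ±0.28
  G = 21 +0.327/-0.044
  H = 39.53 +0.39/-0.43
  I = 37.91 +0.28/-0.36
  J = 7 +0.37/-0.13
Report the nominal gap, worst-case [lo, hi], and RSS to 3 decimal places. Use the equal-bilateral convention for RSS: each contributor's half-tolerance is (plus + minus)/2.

Stack each dimension's contribution:
  +A: nom +23.000 → Σnom=23.000; wc +0.300/-0.070 → slack +0.300/-0.070; half-tol=0.185, Σhalf²=0.034225
  +B: nom +3.500 → Σnom=26.500; wc +0.130/-0.130 → slack +0.430/-0.200; half-tol=0.130, Σhalf²=0.051125
  +C: nom +24.400 → Σnom=50.900; wc +0.265/-0.360 → slack +0.695/-0.560; half-tol=0.312, Σhalf²=0.148781
  +D: nom +38.600 → Σnom=89.500; wc +0.210/-0.178 → slack +0.905/-0.738; half-tol=0.194, Σhalf²=0.186417
  -E: nom -9.000 → Σnom=80.500; wc +0.050/-0.050 → slack +0.955/-0.788; half-tol=0.050, Σhalf²=0.188917
  +F: nom +44.420 → Σnom=124.920; wc +0.280/-0.280 → slack +1.235/-1.068; half-tol=0.280, Σhalf²=0.267317
  -G: nom -21.000 → Σnom=103.920; wc +0.044/-0.327 → slack +1.279/-1.395; half-tol=0.185, Σhalf²=0.301727
  -H: nom -39.530 → Σnom=64.390; wc +0.430/-0.390 → slack +1.709/-1.785; half-tol=0.410, Σhalf²=0.469828
  +I: nom +37.910 → Σnom=102.300; wc +0.280/-0.360 → slack +1.989/-2.145; half-tol=0.320, Σhalf²=0.572228
  -J: nom -7.000 → Σnom=95.300; wc +0.130/-0.370 → slack +2.119/-2.515; half-tol=0.250, Σhalf²=0.634728
Nominal = 95.300. Worst-case = [95.300 - 2.515, 95.300 + 2.119] = [92.785, 97.419]. RSS = √0.634728 = 0.797.

nominal=95.300 wc=[92.785,97.419] rss=0.797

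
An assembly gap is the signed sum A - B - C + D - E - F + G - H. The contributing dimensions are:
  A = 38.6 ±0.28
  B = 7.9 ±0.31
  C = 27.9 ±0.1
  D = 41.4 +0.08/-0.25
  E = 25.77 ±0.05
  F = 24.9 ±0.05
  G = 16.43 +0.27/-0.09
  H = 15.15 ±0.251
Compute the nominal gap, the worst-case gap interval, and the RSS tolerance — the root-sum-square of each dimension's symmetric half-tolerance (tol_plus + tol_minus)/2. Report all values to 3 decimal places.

Stack each dimension's contribution:
  +A: nom +38.600 → Σnom=38.600; wc +0.280/-0.280 → slack +0.280/-0.280; half-tol=0.280, Σhalf²=0.078400
  -B: nom -7.900 → Σnom=30.700; wc +0.310/-0.310 → slack +0.590/-0.590; half-tol=0.310, Σhalf²=0.174500
  -C: nom -27.900 → Σnom=2.800; wc +0.100/-0.100 → slack +0.690/-0.690; half-tol=0.100, Σhalf²=0.184500
  +D: nom +41.400 → Σnom=44.200; wc +0.080/-0.250 → slack +0.770/-0.940; half-tol=0.165, Σhalf²=0.211725
  -E: nom -25.770 → Σnom=18.430; wc +0.050/-0.050 → slack +0.820/-0.990; half-tol=0.050, Σhalf²=0.214225
  -F: nom -24.900 → Σnom=-6.470; wc +0.050/-0.050 → slack +0.870/-1.040; half-tol=0.050, Σhalf²=0.216725
  +G: nom +16.430 → Σnom=9.960; wc +0.270/-0.090 → slack +1.140/-1.130; half-tol=0.180, Σhalf²=0.249125
  -H: nom -15.150 → Σnom=-5.190; wc +0.251/-0.251 → slack +1.391/-1.381; half-tol=0.251, Σhalf²=0.312126
Nominal = -5.190. Worst-case = [-5.190 - 1.381, -5.190 + 1.391] = [-6.571, -3.799]. RSS = √0.312126 = 0.559.

nominal=-5.190 wc=[-6.571,-3.799] rss=0.559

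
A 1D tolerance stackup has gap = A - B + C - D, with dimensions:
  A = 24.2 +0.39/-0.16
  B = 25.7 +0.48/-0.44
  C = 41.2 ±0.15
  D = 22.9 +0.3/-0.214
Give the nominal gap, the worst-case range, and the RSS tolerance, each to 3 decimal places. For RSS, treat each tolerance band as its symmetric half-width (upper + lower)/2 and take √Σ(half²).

nominal=16.800 wc=[15.710,17.994] rss=0.613

Stack each dimension's contribution:
  +A: nom +24.200 → Σnom=24.200; wc +0.390/-0.160 → slack +0.390/-0.160; half-tol=0.275, Σhalf²=0.075625
  -B: nom -25.700 → Σnom=-1.500; wc +0.440/-0.480 → slack +0.830/-0.640; half-tol=0.460, Σhalf²=0.287225
  +C: nom +41.200 → Σnom=39.700; wc +0.150/-0.150 → slack +0.980/-0.790; half-tol=0.150, Σhalf²=0.309725
  -D: nom -22.900 → Σnom=16.800; wc +0.214/-0.300 → slack +1.194/-1.090; half-tol=0.257, Σhalf²=0.375774
Nominal = 16.800. Worst-case = [16.800 - 1.090, 16.800 + 1.194] = [15.710, 17.994]. RSS = √0.375774 = 0.613.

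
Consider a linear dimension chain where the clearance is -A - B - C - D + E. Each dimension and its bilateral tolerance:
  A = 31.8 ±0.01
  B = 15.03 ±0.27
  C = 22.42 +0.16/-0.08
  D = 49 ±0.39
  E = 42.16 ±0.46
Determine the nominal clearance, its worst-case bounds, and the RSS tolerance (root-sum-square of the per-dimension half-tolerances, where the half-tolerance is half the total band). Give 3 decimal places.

Stack each dimension's contribution:
  -A: nom -31.800 → Σnom=-31.800; wc +0.010/-0.010 → slack +0.010/-0.010; half-tol=0.010, Σhalf²=0.000100
  -B: nom -15.030 → Σnom=-46.830; wc +0.270/-0.270 → slack +0.280/-0.280; half-tol=0.270, Σhalf²=0.073000
  -C: nom -22.420 → Σnom=-69.250; wc +0.080/-0.160 → slack +0.360/-0.440; half-tol=0.120, Σhalf²=0.087400
  -D: nom -49.000 → Σnom=-118.250; wc +0.390/-0.390 → slack +0.750/-0.830; half-tol=0.390, Σhalf²=0.239500
  +E: nom +42.160 → Σnom=-76.090; wc +0.460/-0.460 → slack +1.210/-1.290; half-tol=0.460, Σhalf²=0.451100
Nominal = -76.090. Worst-case = [-76.090 - 1.290, -76.090 + 1.210] = [-77.380, -74.880]. RSS = √0.451100 = 0.672.

nominal=-76.090 wc=[-77.380,-74.880] rss=0.672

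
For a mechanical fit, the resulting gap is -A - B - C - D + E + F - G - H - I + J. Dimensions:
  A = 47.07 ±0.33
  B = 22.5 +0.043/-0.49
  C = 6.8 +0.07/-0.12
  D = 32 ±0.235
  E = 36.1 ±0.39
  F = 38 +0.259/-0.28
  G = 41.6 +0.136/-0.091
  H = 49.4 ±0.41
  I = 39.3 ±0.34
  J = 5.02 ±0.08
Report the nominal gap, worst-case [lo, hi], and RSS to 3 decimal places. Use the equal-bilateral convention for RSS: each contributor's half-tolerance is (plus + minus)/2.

nominal=-159.550 wc=[-161.864,-156.805] rss=0.879

Stack each dimension's contribution:
  -A: nom -47.070 → Σnom=-47.070; wc +0.330/-0.330 → slack +0.330/-0.330; half-tol=0.330, Σhalf²=0.108900
  -B: nom -22.500 → Σnom=-69.570; wc +0.490/-0.043 → slack +0.820/-0.373; half-tol=0.267, Σhalf²=0.179922
  -C: nom -6.800 → Σnom=-76.370; wc +0.120/-0.070 → slack +0.940/-0.443; half-tol=0.095, Σhalf²=0.188947
  -D: nom -32.000 → Σnom=-108.370; wc +0.235/-0.235 → slack +1.175/-0.678; half-tol=0.235, Σhalf²=0.244172
  +E: nom +36.100 → Σnom=-72.270; wc +0.390/-0.390 → slack +1.565/-1.068; half-tol=0.390, Σhalf²=0.396272
  +F: nom +38.000 → Σnom=-34.270; wc +0.259/-0.280 → slack +1.824/-1.348; half-tol=0.270, Σhalf²=0.468902
  -G: nom -41.600 → Σnom=-75.870; wc +0.091/-0.136 → slack +1.915/-1.484; half-tol=0.114, Σhalf²=0.481785
  -H: nom -49.400 → Σnom=-125.270; wc +0.410/-0.410 → slack +2.325/-1.894; half-tol=0.410, Σhalf²=0.649885
  -I: nom -39.300 → Σnom=-164.570; wc +0.340/-0.340 → slack +2.665/-2.234; half-tol=0.340, Σhalf²=0.765485
  +J: nom +5.020 → Σnom=-159.550; wc +0.080/-0.080 → slack +2.745/-2.314; half-tol=0.080, Σhalf²=0.771885
Nominal = -159.550. Worst-case = [-159.550 - 2.314, -159.550 + 2.745] = [-161.864, -156.805]. RSS = √0.771885 = 0.879.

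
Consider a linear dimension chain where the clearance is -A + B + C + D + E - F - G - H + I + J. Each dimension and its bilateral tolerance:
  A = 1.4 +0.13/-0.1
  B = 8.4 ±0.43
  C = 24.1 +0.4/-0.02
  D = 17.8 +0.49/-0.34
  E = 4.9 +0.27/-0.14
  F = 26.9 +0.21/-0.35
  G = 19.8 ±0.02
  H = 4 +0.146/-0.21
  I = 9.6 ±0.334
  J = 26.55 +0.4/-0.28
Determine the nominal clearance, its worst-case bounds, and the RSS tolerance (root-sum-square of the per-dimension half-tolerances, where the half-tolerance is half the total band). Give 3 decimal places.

Stack each dimension's contribution:
  -A: nom -1.400 → Σnom=-1.400; wc +0.100/-0.130 → slack +0.100/-0.130; half-tol=0.115, Σhalf²=0.013225
  +B: nom +8.400 → Σnom=7.000; wc +0.430/-0.430 → slack +0.530/-0.560; half-tol=0.430, Σhalf²=0.198125
  +C: nom +24.100 → Σnom=31.100; wc +0.400/-0.020 → slack +0.930/-0.580; half-tol=0.210, Σhalf²=0.242225
  +D: nom +17.800 → Σnom=48.900; wc +0.490/-0.340 → slack +1.420/-0.920; half-tol=0.415, Σhalf²=0.414450
  +E: nom +4.900 → Σnom=53.800; wc +0.270/-0.140 → slack +1.690/-1.060; half-tol=0.205, Σhalf²=0.456475
  -F: nom -26.900 → Σnom=26.900; wc +0.350/-0.210 → slack +2.040/-1.270; half-tol=0.280, Σhalf²=0.534875
  -G: nom -19.800 → Σnom=7.100; wc +0.020/-0.020 → slack +2.060/-1.290; half-tol=0.020, Σhalf²=0.535275
  -H: nom -4.000 → Σnom=3.100; wc +0.210/-0.146 → slack +2.270/-1.436; half-tol=0.178, Σhalf²=0.566959
  +I: nom +9.600 → Σnom=12.700; wc +0.334/-0.334 → slack +2.604/-1.770; half-tol=0.334, Σhalf²=0.678515
  +J: nom +26.550 → Σnom=39.250; wc +0.400/-0.280 → slack +3.004/-2.050; half-tol=0.340, Σhalf²=0.794115
Nominal = 39.250. Worst-case = [39.250 - 2.050, 39.250 + 3.004] = [37.200, 42.254]. RSS = √0.794115 = 0.891.

nominal=39.250 wc=[37.200,42.254] rss=0.891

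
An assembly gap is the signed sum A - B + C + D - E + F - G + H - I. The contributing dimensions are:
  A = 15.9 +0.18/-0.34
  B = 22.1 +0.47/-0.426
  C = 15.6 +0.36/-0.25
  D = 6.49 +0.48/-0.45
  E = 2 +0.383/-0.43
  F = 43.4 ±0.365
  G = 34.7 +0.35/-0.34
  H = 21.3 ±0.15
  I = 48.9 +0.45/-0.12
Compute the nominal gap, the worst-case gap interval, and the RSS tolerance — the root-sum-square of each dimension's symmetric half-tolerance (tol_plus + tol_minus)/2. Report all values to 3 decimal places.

Stack each dimension's contribution:
  +A: nom +15.900 → Σnom=15.900; wc +0.180/-0.340 → slack +0.180/-0.340; half-tol=0.260, Σhalf²=0.067600
  -B: nom -22.100 → Σnom=-6.200; wc +0.426/-0.470 → slack +0.606/-0.810; half-tol=0.448, Σhalf²=0.268304
  +C: nom +15.600 → Σnom=9.400; wc +0.360/-0.250 → slack +0.966/-1.060; half-tol=0.305, Σhalf²=0.361329
  +D: nom +6.490 → Σnom=15.890; wc +0.480/-0.450 → slack +1.446/-1.510; half-tol=0.465, Σhalf²=0.577554
  -E: nom -2.000 → Σnom=13.890; wc +0.430/-0.383 → slack +1.876/-1.893; half-tol=0.406, Σhalf²=0.742796
  +F: nom +43.400 → Σnom=57.290; wc +0.365/-0.365 → slack +2.241/-2.258; half-tol=0.365, Σhalf²=0.876021
  -G: nom -34.700 → Σnom=22.590; wc +0.340/-0.350 → slack +2.581/-2.608; half-tol=0.345, Σhalf²=0.995046
  +H: nom +21.300 → Σnom=43.890; wc +0.150/-0.150 → slack +2.731/-2.758; half-tol=0.150, Σhalf²=1.017546
  -I: nom -48.900 → Σnom=-5.010; wc +0.120/-0.450 → slack +2.851/-3.208; half-tol=0.285, Σhalf²=1.098771
Nominal = -5.010. Worst-case = [-5.010 - 3.208, -5.010 + 2.851] = [-8.218, -2.159]. RSS = √1.098771 = 1.048.

nominal=-5.010 wc=[-8.218,-2.159] rss=1.048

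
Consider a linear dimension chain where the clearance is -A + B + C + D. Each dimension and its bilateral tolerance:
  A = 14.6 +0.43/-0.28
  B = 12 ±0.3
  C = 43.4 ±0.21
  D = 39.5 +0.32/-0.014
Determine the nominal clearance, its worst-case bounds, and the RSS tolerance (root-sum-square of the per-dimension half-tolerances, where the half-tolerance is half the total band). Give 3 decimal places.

Stack each dimension's contribution:
  -A: nom -14.600 → Σnom=-14.600; wc +0.280/-0.430 → slack +0.280/-0.430; half-tol=0.355, Σhalf²=0.126025
  +B: nom +12.000 → Σnom=-2.600; wc +0.300/-0.300 → slack +0.580/-0.730; half-tol=0.300, Σhalf²=0.216025
  +C: nom +43.400 → Σnom=40.800; wc +0.210/-0.210 → slack +0.790/-0.940; half-tol=0.210, Σhalf²=0.260125
  +D: nom +39.500 → Σnom=80.300; wc +0.320/-0.014 → slack +1.110/-0.954; half-tol=0.167, Σhalf²=0.288014
Nominal = 80.300. Worst-case = [80.300 - 0.954, 80.300 + 1.110] = [79.346, 81.410]. RSS = √0.288014 = 0.537.

nominal=80.300 wc=[79.346,81.410] rss=0.537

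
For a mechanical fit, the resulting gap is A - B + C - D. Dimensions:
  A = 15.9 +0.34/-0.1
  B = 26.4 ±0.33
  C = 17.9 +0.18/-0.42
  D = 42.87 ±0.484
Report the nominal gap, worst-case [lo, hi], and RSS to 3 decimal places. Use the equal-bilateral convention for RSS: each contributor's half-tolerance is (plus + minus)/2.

nominal=-35.470 wc=[-36.804,-34.136] rss=0.694

Stack each dimension's contribution:
  +A: nom +15.900 → Σnom=15.900; wc +0.340/-0.100 → slack +0.340/-0.100; half-tol=0.220, Σhalf²=0.048400
  -B: nom -26.400 → Σnom=-10.500; wc +0.330/-0.330 → slack +0.670/-0.430; half-tol=0.330, Σhalf²=0.157300
  +C: nom +17.900 → Σnom=7.400; wc +0.180/-0.420 → slack +0.850/-0.850; half-tol=0.300, Σhalf²=0.247300
  -D: nom -42.870 → Σnom=-35.470; wc +0.484/-0.484 → slack +1.334/-1.334; half-tol=0.484, Σhalf²=0.481556
Nominal = -35.470. Worst-case = [-35.470 - 1.334, -35.470 + 1.334] = [-36.804, -34.136]. RSS = √0.481556 = 0.694.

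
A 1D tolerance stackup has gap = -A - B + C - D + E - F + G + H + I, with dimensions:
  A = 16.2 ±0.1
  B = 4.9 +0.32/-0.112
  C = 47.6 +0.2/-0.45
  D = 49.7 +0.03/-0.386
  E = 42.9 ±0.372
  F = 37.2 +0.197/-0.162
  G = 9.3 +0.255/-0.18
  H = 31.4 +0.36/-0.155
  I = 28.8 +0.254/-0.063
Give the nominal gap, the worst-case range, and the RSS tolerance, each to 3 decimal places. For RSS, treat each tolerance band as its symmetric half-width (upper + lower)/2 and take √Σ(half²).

Stack each dimension's contribution:
  -A: nom -16.200 → Σnom=-16.200; wc +0.100/-0.100 → slack +0.100/-0.100; half-tol=0.100, Σhalf²=0.010000
  -B: nom -4.900 → Σnom=-21.100; wc +0.112/-0.320 → slack +0.212/-0.420; half-tol=0.216, Σhalf²=0.056656
  +C: nom +47.600 → Σnom=26.500; wc +0.200/-0.450 → slack +0.412/-0.870; half-tol=0.325, Σhalf²=0.162281
  -D: nom -49.700 → Σnom=-23.200; wc +0.386/-0.030 → slack +0.798/-0.900; half-tol=0.208, Σhalf²=0.205545
  +E: nom +42.900 → Σnom=19.700; wc +0.372/-0.372 → slack +1.170/-1.272; half-tol=0.372, Σhalf²=0.343929
  -F: nom -37.200 → Σnom=-17.500; wc +0.162/-0.197 → slack +1.332/-1.469; half-tol=0.179, Σhalf²=0.376149
  +G: nom +9.300 → Σnom=-8.200; wc +0.255/-0.180 → slack +1.587/-1.649; half-tol=0.217, Σhalf²=0.423456
  +H: nom +31.400 → Σnom=23.200; wc +0.360/-0.155 → slack +1.947/-1.804; half-tol=0.258, Σhalf²=0.489762
  +I: nom +28.800 → Σnom=52.000; wc +0.254/-0.063 → slack +2.201/-1.867; half-tol=0.159, Σhalf²=0.514884
Nominal = 52.000. Worst-case = [52.000 - 1.867, 52.000 + 2.201] = [50.133, 54.201]. RSS = √0.514884 = 0.718.

nominal=52.000 wc=[50.133,54.201] rss=0.718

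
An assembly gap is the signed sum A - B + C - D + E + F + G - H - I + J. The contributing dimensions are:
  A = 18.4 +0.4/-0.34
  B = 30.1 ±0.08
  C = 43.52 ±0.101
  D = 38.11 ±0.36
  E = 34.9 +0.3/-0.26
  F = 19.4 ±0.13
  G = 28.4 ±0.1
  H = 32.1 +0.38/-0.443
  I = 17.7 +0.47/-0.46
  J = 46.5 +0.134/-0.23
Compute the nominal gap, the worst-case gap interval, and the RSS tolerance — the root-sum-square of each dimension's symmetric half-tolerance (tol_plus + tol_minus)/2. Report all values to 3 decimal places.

nominal=73.110 wc=[70.659,75.618] rss=0.898

Stack each dimension's contribution:
  +A: nom +18.400 → Σnom=18.400; wc +0.400/-0.340 → slack +0.400/-0.340; half-tol=0.370, Σhalf²=0.136900
  -B: nom -30.100 → Σnom=-11.700; wc +0.080/-0.080 → slack +0.480/-0.420; half-tol=0.080, Σhalf²=0.143300
  +C: nom +43.520 → Σnom=31.820; wc +0.101/-0.101 → slack +0.581/-0.521; half-tol=0.101, Σhalf²=0.153501
  -D: nom -38.110 → Σnom=-6.290; wc +0.360/-0.360 → slack +0.941/-0.881; half-tol=0.360, Σhalf²=0.283101
  +E: nom +34.900 → Σnom=28.610; wc +0.300/-0.260 → slack +1.241/-1.141; half-tol=0.280, Σhalf²=0.361501
  +F: nom +19.400 → Σnom=48.010; wc +0.130/-0.130 → slack +1.371/-1.271; half-tol=0.130, Σhalf²=0.378401
  +G: nom +28.400 → Σnom=76.410; wc +0.100/-0.100 → slack +1.471/-1.371; half-tol=0.100, Σhalf²=0.388401
  -H: nom -32.100 → Σnom=44.310; wc +0.443/-0.380 → slack +1.914/-1.751; half-tol=0.411, Σhalf²=0.557733
  -I: nom -17.700 → Σnom=26.610; wc +0.460/-0.470 → slack +2.374/-2.221; half-tol=0.465, Σhalf²=0.773958
  +J: nom +46.500 → Σnom=73.110; wc +0.134/-0.230 → slack +2.508/-2.451; half-tol=0.182, Σhalf²=0.807082
Nominal = 73.110. Worst-case = [73.110 - 2.451, 73.110 + 2.508] = [70.659, 75.618]. RSS = √0.807082 = 0.898.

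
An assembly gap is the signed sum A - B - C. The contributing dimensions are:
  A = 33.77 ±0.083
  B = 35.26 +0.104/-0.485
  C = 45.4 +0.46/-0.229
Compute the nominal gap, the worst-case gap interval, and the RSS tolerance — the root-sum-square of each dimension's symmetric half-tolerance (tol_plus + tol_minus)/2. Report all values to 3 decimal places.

Stack each dimension's contribution:
  +A: nom +33.770 → Σnom=33.770; wc +0.083/-0.083 → slack +0.083/-0.083; half-tol=0.083, Σhalf²=0.006889
  -B: nom -35.260 → Σnom=-1.490; wc +0.485/-0.104 → slack +0.568/-0.187; half-tol=0.294, Σhalf²=0.093619
  -C: nom -45.400 → Σnom=-46.890; wc +0.229/-0.460 → slack +0.797/-0.647; half-tol=0.345, Σhalf²=0.212300
Nominal = -46.890. Worst-case = [-46.890 - 0.647, -46.890 + 0.797] = [-47.537, -46.093]. RSS = √0.212300 = 0.461.

nominal=-46.890 wc=[-47.537,-46.093] rss=0.461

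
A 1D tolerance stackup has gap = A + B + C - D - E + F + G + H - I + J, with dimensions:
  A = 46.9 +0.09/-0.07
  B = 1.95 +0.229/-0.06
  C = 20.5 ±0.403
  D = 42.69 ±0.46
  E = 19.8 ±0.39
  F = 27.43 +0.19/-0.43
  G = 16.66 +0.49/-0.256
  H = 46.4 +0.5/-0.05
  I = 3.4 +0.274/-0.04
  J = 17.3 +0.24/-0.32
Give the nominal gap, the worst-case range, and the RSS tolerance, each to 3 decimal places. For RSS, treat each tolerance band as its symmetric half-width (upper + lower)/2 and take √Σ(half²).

nominal=111.250 wc=[108.537,114.282] rss=0.984

Stack each dimension's contribution:
  +A: nom +46.900 → Σnom=46.900; wc +0.090/-0.070 → slack +0.090/-0.070; half-tol=0.080, Σhalf²=0.006400
  +B: nom +1.950 → Σnom=48.850; wc +0.229/-0.060 → slack +0.319/-0.130; half-tol=0.145, Σhalf²=0.027280
  +C: nom +20.500 → Σnom=69.350; wc +0.403/-0.403 → slack +0.722/-0.533; half-tol=0.403, Σhalf²=0.189689
  -D: nom -42.690 → Σnom=26.660; wc +0.460/-0.460 → slack +1.182/-0.993; half-tol=0.460, Σhalf²=0.401289
  -E: nom -19.800 → Σnom=6.860; wc +0.390/-0.390 → slack +1.572/-1.383; half-tol=0.390, Σhalf²=0.553389
  +F: nom +27.430 → Σnom=34.290; wc +0.190/-0.430 → slack +1.762/-1.813; half-tol=0.310, Σhalf²=0.649489
  +G: nom +16.660 → Σnom=50.950; wc +0.490/-0.256 → slack +2.252/-2.069; half-tol=0.373, Σhalf²=0.788618
  +H: nom +46.400 → Σnom=97.350; wc +0.500/-0.050 → slack +2.752/-2.119; half-tol=0.275, Σhalf²=0.864243
  -I: nom -3.400 → Σnom=93.950; wc +0.040/-0.274 → slack +2.792/-2.393; half-tol=0.157, Σhalf²=0.888892
  +J: nom +17.300 → Σnom=111.250; wc +0.240/-0.320 → slack +3.032/-2.713; half-tol=0.280, Σhalf²=0.967292
Nominal = 111.250. Worst-case = [111.250 - 2.713, 111.250 + 3.032] = [108.537, 114.282]. RSS = √0.967292 = 0.984.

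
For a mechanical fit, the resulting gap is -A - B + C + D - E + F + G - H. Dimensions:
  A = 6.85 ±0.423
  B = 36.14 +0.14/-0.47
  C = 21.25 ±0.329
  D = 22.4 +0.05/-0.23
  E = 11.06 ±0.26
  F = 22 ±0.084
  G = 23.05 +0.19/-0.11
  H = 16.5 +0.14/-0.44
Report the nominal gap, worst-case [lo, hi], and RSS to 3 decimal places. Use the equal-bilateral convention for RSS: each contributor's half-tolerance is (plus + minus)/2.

nominal=18.150 wc=[16.434,20.396] rss=0.762

Stack each dimension's contribution:
  -A: nom -6.850 → Σnom=-6.850; wc +0.423/-0.423 → slack +0.423/-0.423; half-tol=0.423, Σhalf²=0.178929
  -B: nom -36.140 → Σnom=-42.990; wc +0.470/-0.140 → slack +0.893/-0.563; half-tol=0.305, Σhalf²=0.271954
  +C: nom +21.250 → Σnom=-21.740; wc +0.329/-0.329 → slack +1.222/-0.892; half-tol=0.329, Σhalf²=0.380195
  +D: nom +22.400 → Σnom=0.660; wc +0.050/-0.230 → slack +1.272/-1.122; half-tol=0.140, Σhalf²=0.399795
  -E: nom -11.060 → Σnom=-10.400; wc +0.260/-0.260 → slack +1.532/-1.382; half-tol=0.260, Σhalf²=0.467395
  +F: nom +22.000 → Σnom=11.600; wc +0.084/-0.084 → slack +1.616/-1.466; half-tol=0.084, Σhalf²=0.474451
  +G: nom +23.050 → Σnom=34.650; wc +0.190/-0.110 → slack +1.806/-1.576; half-tol=0.150, Σhalf²=0.496951
  -H: nom -16.500 → Σnom=18.150; wc +0.440/-0.140 → slack +2.246/-1.716; half-tol=0.290, Σhalf²=0.581051
Nominal = 18.150. Worst-case = [18.150 - 1.716, 18.150 + 2.246] = [16.434, 20.396]. RSS = √0.581051 = 0.762.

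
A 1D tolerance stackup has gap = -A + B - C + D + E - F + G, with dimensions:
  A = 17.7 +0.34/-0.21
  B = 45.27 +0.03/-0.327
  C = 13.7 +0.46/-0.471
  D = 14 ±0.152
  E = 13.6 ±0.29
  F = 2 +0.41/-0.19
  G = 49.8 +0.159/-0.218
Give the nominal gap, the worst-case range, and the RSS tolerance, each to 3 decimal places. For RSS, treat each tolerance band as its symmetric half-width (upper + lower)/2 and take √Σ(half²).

nominal=89.270 wc=[87.073,90.772] rss=0.746

Stack each dimension's contribution:
  -A: nom -17.700 → Σnom=-17.700; wc +0.210/-0.340 → slack +0.210/-0.340; half-tol=0.275, Σhalf²=0.075625
  +B: nom +45.270 → Σnom=27.570; wc +0.030/-0.327 → slack +0.240/-0.667; half-tol=0.178, Σhalf²=0.107487
  -C: nom -13.700 → Σnom=13.870; wc +0.471/-0.460 → slack +0.711/-1.127; half-tol=0.466, Σhalf²=0.324178
  +D: nom +14.000 → Σnom=27.870; wc +0.152/-0.152 → slack +0.863/-1.279; half-tol=0.152, Σhalf²=0.347282
  +E: nom +13.600 → Σnom=41.470; wc +0.290/-0.290 → slack +1.153/-1.569; half-tol=0.290, Σhalf²=0.431382
  -F: nom -2.000 → Σnom=39.470; wc +0.190/-0.410 → slack +1.343/-1.979; half-tol=0.300, Σhalf²=0.521382
  +G: nom +49.800 → Σnom=89.270; wc +0.159/-0.218 → slack +1.502/-2.197; half-tol=0.189, Σhalf²=0.556914
Nominal = 89.270. Worst-case = [89.270 - 2.197, 89.270 + 1.502] = [87.073, 90.772]. RSS = √0.556914 = 0.746.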